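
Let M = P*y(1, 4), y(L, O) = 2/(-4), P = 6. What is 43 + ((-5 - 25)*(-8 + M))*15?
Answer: 4993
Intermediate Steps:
y(L, O) = -½ (y(L, O) = 2*(-¼) = -½)
M = -3 (M = 6*(-½) = -3)
43 + ((-5 - 25)*(-8 + M))*15 = 43 + ((-5 - 25)*(-8 - 3))*15 = 43 - 30*(-11)*15 = 43 + 330*15 = 43 + 4950 = 4993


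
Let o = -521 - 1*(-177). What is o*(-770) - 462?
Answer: 264418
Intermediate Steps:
o = -344 (o = -521 + 177 = -344)
o*(-770) - 462 = -344*(-770) - 462 = 264880 - 462 = 264418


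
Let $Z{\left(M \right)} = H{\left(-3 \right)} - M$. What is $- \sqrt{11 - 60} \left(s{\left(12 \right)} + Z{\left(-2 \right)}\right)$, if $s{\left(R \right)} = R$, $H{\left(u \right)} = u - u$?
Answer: $- 98 i \approx - 98.0 i$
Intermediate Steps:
$H{\left(u \right)} = 0$
$Z{\left(M \right)} = - M$ ($Z{\left(M \right)} = 0 - M = - M$)
$- \sqrt{11 - 60} \left(s{\left(12 \right)} + Z{\left(-2 \right)}\right) = - \sqrt{11 - 60} \left(12 - -2\right) = - \sqrt{-49} \left(12 + 2\right) = - 7 i 14 = - 98 i$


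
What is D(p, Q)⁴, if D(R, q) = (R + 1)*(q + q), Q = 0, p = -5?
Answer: 0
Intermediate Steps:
D(R, q) = 2*q*(1 + R) (D(R, q) = (1 + R)*(2*q) = 2*q*(1 + R))
D(p, Q)⁴ = (2*0*(1 - 5))⁴ = (2*0*(-4))⁴ = 0⁴ = 0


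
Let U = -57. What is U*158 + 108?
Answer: -8898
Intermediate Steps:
U*158 + 108 = -57*158 + 108 = -9006 + 108 = -8898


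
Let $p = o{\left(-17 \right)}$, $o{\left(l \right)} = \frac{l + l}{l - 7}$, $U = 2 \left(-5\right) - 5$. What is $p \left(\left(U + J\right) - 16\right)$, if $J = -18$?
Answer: $- \frac{833}{12} \approx -69.417$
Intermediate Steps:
$U = -15$ ($U = -10 - 5 = -15$)
$o{\left(l \right)} = \frac{2 l}{-7 + l}$
$p = \frac{17}{12}$ ($p = 2 \left(-17\right) \frac{1}{-7 - 17} = 2 \left(-17\right) \frac{1}{-24} = 2 \left(-17\right) \left(- \frac{1}{24}\right) = \frac{17}{12} \approx 1.4167$)
$p \left(\left(U + J\right) - 16\right) = \frac{17 \left(\left(-15 - 18\right) - 16\right)}{12} = \frac{17 \left(-33 - 16\right)}{12} = \frac{17}{12} \left(-49\right) = - \frac{833}{12}$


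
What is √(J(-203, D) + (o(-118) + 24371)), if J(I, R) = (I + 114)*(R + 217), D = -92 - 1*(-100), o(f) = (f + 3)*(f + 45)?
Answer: √12741 ≈ 112.88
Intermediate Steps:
o(f) = (3 + f)*(45 + f)
D = 8 (D = -92 + 100 = 8)
J(I, R) = (114 + I)*(217 + R)
√(J(-203, D) + (o(-118) + 24371)) = √((24738 + 114*8 + 217*(-203) - 203*8) + ((135 + (-118)² + 48*(-118)) + 24371)) = √((24738 + 912 - 44051 - 1624) + ((135 + 13924 - 5664) + 24371)) = √(-20025 + (8395 + 24371)) = √(-20025 + 32766) = √12741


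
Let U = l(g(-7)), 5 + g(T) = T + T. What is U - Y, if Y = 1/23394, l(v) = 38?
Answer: 888971/23394 ≈ 38.000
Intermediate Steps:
g(T) = -5 + 2*T (g(T) = -5 + (T + T) = -5 + 2*T)
U = 38
Y = 1/23394 ≈ 4.2746e-5
U - Y = 38 - 1*1/23394 = 38 - 1/23394 = 888971/23394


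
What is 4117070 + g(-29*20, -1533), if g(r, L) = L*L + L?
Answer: 6465626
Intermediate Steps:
g(r, L) = L + L**2 (g(r, L) = L**2 + L = L + L**2)
4117070 + g(-29*20, -1533) = 4117070 - 1533*(1 - 1533) = 4117070 - 1533*(-1532) = 4117070 + 2348556 = 6465626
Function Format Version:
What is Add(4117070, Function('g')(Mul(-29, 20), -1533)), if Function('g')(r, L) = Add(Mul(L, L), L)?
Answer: 6465626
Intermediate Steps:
Function('g')(r, L) = Add(L, Pow(L, 2)) (Function('g')(r, L) = Add(Pow(L, 2), L) = Add(L, Pow(L, 2)))
Add(4117070, Function('g')(Mul(-29, 20), -1533)) = Add(4117070, Mul(-1533, Add(1, -1533))) = Add(4117070, Mul(-1533, -1532)) = Add(4117070, 2348556) = 6465626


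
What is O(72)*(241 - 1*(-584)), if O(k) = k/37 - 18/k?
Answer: 207075/148 ≈ 1399.2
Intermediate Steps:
O(k) = -18/k + k/37 (O(k) = k*(1/37) - 18/k = k/37 - 18/k = -18/k + k/37)
O(72)*(241 - 1*(-584)) = (-18/72 + (1/37)*72)*(241 - 1*(-584)) = (-18*1/72 + 72/37)*(241 + 584) = (-1/4 + 72/37)*825 = (251/148)*825 = 207075/148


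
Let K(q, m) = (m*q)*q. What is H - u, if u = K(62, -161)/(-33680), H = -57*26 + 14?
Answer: -12515281/8420 ≈ -1486.4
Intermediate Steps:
K(q, m) = m*q²
H = -1468 (H = -1482 + 14 = -1468)
u = 154721/8420 (u = -161*62²/(-33680) = -161*3844*(-1/33680) = -618884*(-1/33680) = 154721/8420 ≈ 18.375)
H - u = -1468 - 1*154721/8420 = -1468 - 154721/8420 = -12515281/8420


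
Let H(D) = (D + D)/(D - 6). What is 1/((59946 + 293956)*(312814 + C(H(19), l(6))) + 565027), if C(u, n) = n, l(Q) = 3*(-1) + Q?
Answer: 1/110707126961 ≈ 9.0328e-12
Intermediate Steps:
l(Q) = -3 + Q
H(D) = 2*D/(-6 + D) (H(D) = (2*D)/(-6 + D) = 2*D/(-6 + D))
1/((59946 + 293956)*(312814 + C(H(19), l(6))) + 565027) = 1/((59946 + 293956)*(312814 + (-3 + 6)) + 565027) = 1/(353902*(312814 + 3) + 565027) = 1/(353902*312817 + 565027) = 1/(110706561934 + 565027) = 1/110707126961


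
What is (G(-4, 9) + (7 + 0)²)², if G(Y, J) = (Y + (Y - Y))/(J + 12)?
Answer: 1050625/441 ≈ 2382.4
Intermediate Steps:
G(Y, J) = Y/(12 + J) (G(Y, J) = (Y + 0)/(12 + J) = Y/(12 + J))
(G(-4, 9) + (7 + 0)²)² = (-4/(12 + 9) + (7 + 0)²)² = (-4/21 + 7²)² = (-4*1/21 + 49)² = (-4/21 + 49)² = (1025/21)² = 1050625/441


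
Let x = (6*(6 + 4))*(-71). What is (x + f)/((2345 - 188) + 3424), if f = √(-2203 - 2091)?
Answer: -4260/5581 + I*√4294/5581 ≈ -0.7633 + 0.011741*I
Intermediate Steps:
f = I*√4294 (f = √(-4294) = I*√4294 ≈ 65.529*I)
x = -4260 (x = (6*10)*(-71) = 60*(-71) = -4260)
(x + f)/((2345 - 188) + 3424) = (-4260 + I*√4294)/((2345 - 188) + 3424) = (-4260 + I*√4294)/(2157 + 3424) = (-4260 + I*√4294)/5581 = (-4260 + I*√4294)*(1/5581) = -4260/5581 + I*√4294/5581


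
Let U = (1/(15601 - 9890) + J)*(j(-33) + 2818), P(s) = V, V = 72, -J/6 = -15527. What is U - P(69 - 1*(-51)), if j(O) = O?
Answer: 1481753778463/5711 ≈ 2.5946e+8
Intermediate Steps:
J = 93162 (J = -6*(-15527) = 93162)
P(s) = 72
U = 1481754189655/5711 (U = (1/(15601 - 9890) + 93162)*(-33 + 2818) = (1/5711 + 93162)*2785 = (532048183/5711)*2785 = 1481754189655/5711 ≈ 2.5946e+8)
U - P(69 - 1*(-51)) = 1481754189655/5711 - 1*72 = 1481754189655/5711 - 72 = 1481753778463/5711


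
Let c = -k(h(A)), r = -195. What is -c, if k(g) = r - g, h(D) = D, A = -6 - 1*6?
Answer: -183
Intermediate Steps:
A = -12 (A = -6 - 6 = -12)
k(g) = -195 - g
c = 183 (c = -(-195 - 1*(-12)) = -(-195 + 12) = -1*(-183) = 183)
-c = -1*183 = -183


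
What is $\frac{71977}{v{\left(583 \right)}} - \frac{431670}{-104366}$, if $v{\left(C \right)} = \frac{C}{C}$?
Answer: $\frac{3756191626}{52183} \approx 71981.0$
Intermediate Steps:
$v{\left(C \right)} = 1$
$\frac{71977}{v{\left(583 \right)}} - \frac{431670}{-104366} = \frac{71977}{1} - \frac{431670}{-104366} = 71977 \cdot 1 - - \frac{215835}{52183} = 71977 + \frac{215835}{52183} = \frac{3756191626}{52183}$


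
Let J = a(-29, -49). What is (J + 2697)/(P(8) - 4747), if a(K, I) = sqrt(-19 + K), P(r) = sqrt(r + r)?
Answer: -29/51 - 4*I*sqrt(3)/4743 ≈ -0.56863 - 0.0014607*I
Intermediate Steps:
P(r) = sqrt(2)*sqrt(r) (P(r) = sqrt(2*r) = sqrt(2)*sqrt(r))
J = 4*I*sqrt(3) (J = sqrt(-19 - 29) = sqrt(-48) = 4*I*sqrt(3) ≈ 6.9282*I)
(J + 2697)/(P(8) - 4747) = (4*I*sqrt(3) + 2697)/(sqrt(2)*sqrt(8) - 4747) = (2697 + 4*I*sqrt(3))/(sqrt(2)*(2*sqrt(2)) - 4747) = (2697 + 4*I*sqrt(3))/(4 - 4747) = (2697 + 4*I*sqrt(3))/(-4743) = (2697 + 4*I*sqrt(3))*(-1/4743) = -29/51 - 4*I*sqrt(3)/4743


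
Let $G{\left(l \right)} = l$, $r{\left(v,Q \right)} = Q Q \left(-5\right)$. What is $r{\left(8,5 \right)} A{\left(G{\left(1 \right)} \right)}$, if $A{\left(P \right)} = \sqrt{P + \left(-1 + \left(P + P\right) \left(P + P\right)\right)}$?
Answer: $-250$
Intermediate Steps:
$r{\left(v,Q \right)} = - 5 Q^{2}$ ($r{\left(v,Q \right)} = Q^{2} \left(-5\right) = - 5 Q^{2}$)
$A{\left(P \right)} = \sqrt{-1 + P + 4 P^{2}}$ ($A{\left(P \right)} = \sqrt{P + \left(-1 + 2 P 2 P\right)} = \sqrt{P + \left(-1 + 4 P^{2}\right)} = \sqrt{-1 + P + 4 P^{2}}$)
$r{\left(8,5 \right)} A{\left(G{\left(1 \right)} \right)} = - 5 \cdot 5^{2} \sqrt{-1 + 1 + 4 \cdot 1^{2}} = \left(-5\right) 25 \sqrt{-1 + 1 + 4 \cdot 1} = - 125 \sqrt{-1 + 1 + 4} = - 125 \sqrt{4} = \left(-125\right) 2 = -250$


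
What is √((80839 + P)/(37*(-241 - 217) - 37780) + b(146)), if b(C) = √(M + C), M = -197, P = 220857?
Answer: √(-4127653824 + 748733769*I*√51)/27363 ≈ 1.3246 + 2.6958*I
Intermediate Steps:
b(C) = √(-197 + C)
√((80839 + P)/(37*(-241 - 217) - 37780) + b(146)) = √((80839 + 220857)/(37*(-241 - 217) - 37780) + √(-197 + 146)) = √(301696/(37*(-458) - 37780) + √(-51)) = √(301696/(-16946 - 37780) + I*√51) = √(301696/(-54726) + I*√51) = √(301696*(-1/54726) + I*√51) = √(-150848/27363 + I*√51)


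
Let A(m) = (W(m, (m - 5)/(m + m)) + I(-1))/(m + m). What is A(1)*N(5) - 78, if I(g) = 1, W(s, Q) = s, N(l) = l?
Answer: -73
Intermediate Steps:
A(m) = (1 + m)/(2*m) (A(m) = (m + 1)/(m + m) = (1 + m)/((2*m)) = (1 + m)*(1/(2*m)) = (1 + m)/(2*m))
A(1)*N(5) - 78 = ((1/2)*(1 + 1)/1)*5 - 78 = ((1/2)*1*2)*5 - 78 = 1*5 - 78 = 5 - 78 = -73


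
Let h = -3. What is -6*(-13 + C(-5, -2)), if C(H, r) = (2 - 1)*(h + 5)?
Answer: 66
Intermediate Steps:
C(H, r) = 2 (C(H, r) = (2 - 1)*(-3 + 5) = 1*2 = 2)
-6*(-13 + C(-5, -2)) = -6*(-13 + 2) = -6*(-11) = 66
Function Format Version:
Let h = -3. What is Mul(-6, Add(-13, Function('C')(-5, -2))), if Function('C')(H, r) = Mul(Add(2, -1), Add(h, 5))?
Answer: 66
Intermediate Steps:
Function('C')(H, r) = 2 (Function('C')(H, r) = Mul(Add(2, -1), Add(-3, 5)) = Mul(1, 2) = 2)
Mul(-6, Add(-13, Function('C')(-5, -2))) = Mul(-6, Add(-13, 2)) = Mul(-6, -11) = 66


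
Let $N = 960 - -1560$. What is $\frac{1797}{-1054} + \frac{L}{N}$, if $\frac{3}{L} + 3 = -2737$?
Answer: $- \frac{2067988127}{1212943200} \approx -1.7049$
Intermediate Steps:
$N = 2520$ ($N = 960 + 1560 = 2520$)
$L = - \frac{3}{2740}$ ($L = \frac{3}{-3 - 2737} = \frac{3}{-2740} = 3 \left(- \frac{1}{2740}\right) = - \frac{3}{2740} \approx -0.0010949$)
$\frac{1797}{-1054} + \frac{L}{N} = \frac{1797}{-1054} - \frac{3}{2740 \cdot 2520} = 1797 \left(- \frac{1}{1054}\right) - \frac{1}{2301600} = - \frac{1797}{1054} - \frac{1}{2301600} = - \frac{2067988127}{1212943200}$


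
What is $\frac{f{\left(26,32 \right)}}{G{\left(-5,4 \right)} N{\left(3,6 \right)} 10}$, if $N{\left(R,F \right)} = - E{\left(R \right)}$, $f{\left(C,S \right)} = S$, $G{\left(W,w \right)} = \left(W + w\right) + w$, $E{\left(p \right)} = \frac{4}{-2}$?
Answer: $\frac{8}{15} \approx 0.53333$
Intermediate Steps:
$E{\left(p \right)} = -2$ ($E{\left(p \right)} = 4 \left(- \frac{1}{2}\right) = -2$)
$G{\left(W,w \right)} = W + 2 w$
$N{\left(R,F \right)} = 2$ ($N{\left(R,F \right)} = \left(-1\right) \left(-2\right) = 2$)
$\frac{f{\left(26,32 \right)}}{G{\left(-5,4 \right)} N{\left(3,6 \right)} 10} = \frac{32}{\left(-5 + 2 \cdot 4\right) 2 \cdot 10} = \frac{32}{\left(-5 + 8\right) 2 \cdot 10} = \frac{32}{3 \cdot 2 \cdot 10} = \frac{32}{6 \cdot 10} = \frac{32}{60} = 32 \cdot \frac{1}{60} = \frac{8}{15}$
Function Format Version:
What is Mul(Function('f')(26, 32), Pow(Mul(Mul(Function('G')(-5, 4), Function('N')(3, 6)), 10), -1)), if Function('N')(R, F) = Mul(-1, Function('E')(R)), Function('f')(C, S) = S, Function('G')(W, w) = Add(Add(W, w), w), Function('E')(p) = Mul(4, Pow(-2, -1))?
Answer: Rational(8, 15) ≈ 0.53333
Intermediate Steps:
Function('E')(p) = -2 (Function('E')(p) = Mul(4, Rational(-1, 2)) = -2)
Function('G')(W, w) = Add(W, Mul(2, w))
Function('N')(R, F) = 2 (Function('N')(R, F) = Mul(-1, -2) = 2)
Mul(Function('f')(26, 32), Pow(Mul(Mul(Function('G')(-5, 4), Function('N')(3, 6)), 10), -1)) = Mul(32, Pow(Mul(Mul(Add(-5, Mul(2, 4)), 2), 10), -1)) = Mul(32, Pow(Mul(Mul(Add(-5, 8), 2), 10), -1)) = Mul(32, Pow(Mul(Mul(3, 2), 10), -1)) = Mul(32, Pow(Mul(6, 10), -1)) = Mul(32, Pow(60, -1)) = Mul(32, Rational(1, 60)) = Rational(8, 15)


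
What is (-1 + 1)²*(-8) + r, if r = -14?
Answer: -14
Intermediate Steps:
(-1 + 1)²*(-8) + r = (-1 + 1)²*(-8) - 14 = 0²*(-8) - 14 = 0*(-8) - 14 = 0 - 14 = -14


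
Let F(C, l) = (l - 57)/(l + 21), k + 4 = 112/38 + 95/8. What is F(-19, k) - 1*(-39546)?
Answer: 191276983/4837 ≈ 39545.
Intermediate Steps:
k = 1645/152 (k = -4 + (112/38 + 95/8) = -4 + (112*(1/38) + 95*(1/8)) = -4 + (56/19 + 95/8) = -4 + 2253/152 = 1645/152 ≈ 10.822)
F(C, l) = (-57 + l)/(21 + l)
F(-19, k) - 1*(-39546) = (-57 + 1645/152)/(21 + 1645/152) - 1*(-39546) = -7019/152/(4837/152) + 39546 = (152/4837)*(-7019/152) + 39546 = -7019/4837 + 39546 = 191276983/4837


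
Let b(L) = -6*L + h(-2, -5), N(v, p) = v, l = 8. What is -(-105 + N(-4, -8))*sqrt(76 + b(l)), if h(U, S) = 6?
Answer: 109*sqrt(34) ≈ 635.57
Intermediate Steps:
b(L) = 6 - 6*L (b(L) = -6*L + 6 = 6 - 6*L)
-(-105 + N(-4, -8))*sqrt(76 + b(l)) = -(-105 - 4)*sqrt(76 + (6 - 6*8)) = -(-109)*sqrt(76 + (6 - 48)) = -(-109)*sqrt(76 - 42) = -(-109)*sqrt(34) = 109*sqrt(34)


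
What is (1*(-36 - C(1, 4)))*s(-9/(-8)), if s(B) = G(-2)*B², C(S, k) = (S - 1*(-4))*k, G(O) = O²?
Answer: -567/2 ≈ -283.50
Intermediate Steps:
C(S, k) = k*(4 + S) (C(S, k) = (S + 4)*k = (4 + S)*k = k*(4 + S))
s(B) = 4*B² (s(B) = (-2)²*B² = 4*B²)
(1*(-36 - C(1, 4)))*s(-9/(-8)) = (1*(-36 - 4*(4 + 1)))*(4*(-9/(-8))²) = (1*(-36 - 4*5))*(4*(-9*(-⅛))²) = (1*(-36 - 1*20))*(4*(9/8)²) = (1*(-36 - 20))*(4*(81/64)) = (1*(-56))*(81/16) = -56*81/16 = -567/2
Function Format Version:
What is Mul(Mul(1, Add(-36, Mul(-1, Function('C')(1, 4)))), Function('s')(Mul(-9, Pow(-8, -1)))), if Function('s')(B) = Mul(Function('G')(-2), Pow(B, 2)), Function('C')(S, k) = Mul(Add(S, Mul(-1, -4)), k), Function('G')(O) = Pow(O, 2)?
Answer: Rational(-567, 2) ≈ -283.50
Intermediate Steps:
Function('C')(S, k) = Mul(k, Add(4, S)) (Function('C')(S, k) = Mul(Add(S, 4), k) = Mul(Add(4, S), k) = Mul(k, Add(4, S)))
Function('s')(B) = Mul(4, Pow(B, 2)) (Function('s')(B) = Mul(Pow(-2, 2), Pow(B, 2)) = Mul(4, Pow(B, 2)))
Mul(Mul(1, Add(-36, Mul(-1, Function('C')(1, 4)))), Function('s')(Mul(-9, Pow(-8, -1)))) = Mul(Mul(1, Add(-36, Mul(-1, Mul(4, Add(4, 1))))), Mul(4, Pow(Mul(-9, Pow(-8, -1)), 2))) = Mul(Mul(1, Add(-36, Mul(-1, Mul(4, 5)))), Mul(4, Pow(Mul(-9, Rational(-1, 8)), 2))) = Mul(Mul(1, Add(-36, Mul(-1, 20))), Mul(4, Pow(Rational(9, 8), 2))) = Mul(Mul(1, Add(-36, -20)), Mul(4, Rational(81, 64))) = Mul(Mul(1, -56), Rational(81, 16)) = Mul(-56, Rational(81, 16)) = Rational(-567, 2)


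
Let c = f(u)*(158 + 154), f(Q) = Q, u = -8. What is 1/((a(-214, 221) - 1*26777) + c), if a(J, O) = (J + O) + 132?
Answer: -1/29134 ≈ -3.4324e-5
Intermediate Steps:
a(J, O) = 132 + J + O
c = -2496 (c = -8*(158 + 154) = -8*312 = -2496)
1/((a(-214, 221) - 1*26777) + c) = 1/(((132 - 214 + 221) - 1*26777) - 2496) = 1/((139 - 26777) - 2496) = 1/(-26638 - 2496) = 1/(-29134) = -1/29134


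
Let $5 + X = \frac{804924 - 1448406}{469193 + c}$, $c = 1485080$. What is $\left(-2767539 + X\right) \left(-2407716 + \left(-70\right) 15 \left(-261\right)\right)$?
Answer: $\frac{11540011845882092004}{1954273} \approx 5.905 \cdot 10^{12}$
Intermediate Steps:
$X = - \frac{10414847}{1954273}$ ($X = -5 + \frac{804924 - 1448406}{469193 + 1485080} = -5 - \frac{643482}{1954273} = - \frac{10414847}{1954273} \approx -5.3293$)
$\left(-2767539 + X\right) \left(-2407716 + \left(-70\right) 15 \left(-261\right)\right) = \left(-2767539 - \frac{10414847}{1954273}\right) \left(-2407716 + \left(-70\right) 15 \left(-261\right)\right) = - \frac{5408537158994 \left(-2407716 - -274050\right)}{1954273} = - \frac{5408537158994 \left(-2407716 + 274050\right)}{1954273} = \left(- \frac{5408537158994}{1954273}\right) \left(-2133666\right) = \frac{11540011845882092004}{1954273}$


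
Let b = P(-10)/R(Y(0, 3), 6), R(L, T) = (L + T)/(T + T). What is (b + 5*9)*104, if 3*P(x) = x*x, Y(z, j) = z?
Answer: 34840/3 ≈ 11613.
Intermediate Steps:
P(x) = x²/3 (P(x) = (x*x)/3 = x²/3)
R(L, T) = (L + T)/(2*T) (R(L, T) = (L + T)/((2*T)) = (L + T)*(1/(2*T)) = (L + T)/(2*T))
b = 200/3 (b = ((⅓)*(-10)²)/(((½)*(0 + 6)/6)) = ((⅓)*100)/(((½)*(⅙)*6)) = 100/(3*(½)) = (100/3)*2 = 200/3 ≈ 66.667)
(b + 5*9)*104 = (200/3 + 5*9)*104 = (200/3 + 45)*104 = (335/3)*104 = 34840/3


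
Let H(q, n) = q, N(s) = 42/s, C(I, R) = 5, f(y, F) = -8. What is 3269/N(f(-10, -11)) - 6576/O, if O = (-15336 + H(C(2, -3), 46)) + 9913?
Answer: -561172/903 ≈ -621.45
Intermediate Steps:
O = -5418 (O = (-15336 + 5) + 9913 = -15331 + 9913 = -5418)
3269/N(f(-10, -11)) - 6576/O = 3269/((42/(-8))) - 6576/(-5418) = 3269/((42*(-1/8))) - 6576*(-1/5418) = 3269/(-21/4) + 1096/903 = 3269*(-4/21) + 1096/903 = -1868/3 + 1096/903 = -561172/903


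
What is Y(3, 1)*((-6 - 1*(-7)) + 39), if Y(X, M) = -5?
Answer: -200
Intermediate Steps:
Y(3, 1)*((-6 - 1*(-7)) + 39) = -5*((-6 - 1*(-7)) + 39) = -5*((-6 + 7) + 39) = -5*(1 + 39) = -5*40 = -200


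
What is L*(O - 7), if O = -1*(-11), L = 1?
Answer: 4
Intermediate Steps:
O = 11
L*(O - 7) = 1*(11 - 7) = 1*4 = 4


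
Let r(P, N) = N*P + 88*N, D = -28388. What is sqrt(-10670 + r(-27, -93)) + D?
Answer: -28388 + I*sqrt(16343) ≈ -28388.0 + 127.84*I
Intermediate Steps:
r(P, N) = 88*N + N*P
sqrt(-10670 + r(-27, -93)) + D = sqrt(-10670 - 93*(88 - 27)) - 28388 = sqrt(-10670 - 93*61) - 28388 = sqrt(-10670 - 5673) - 28388 = sqrt(-16343) - 28388 = I*sqrt(16343) - 28388 = -28388 + I*sqrt(16343)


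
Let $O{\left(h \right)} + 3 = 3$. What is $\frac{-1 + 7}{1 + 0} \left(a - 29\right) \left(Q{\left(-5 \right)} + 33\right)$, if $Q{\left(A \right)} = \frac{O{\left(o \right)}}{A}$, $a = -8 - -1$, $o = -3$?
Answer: $-7128$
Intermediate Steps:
$a = -7$ ($a = -8 + 1 = -7$)
$O{\left(h \right)} = 0$ ($O{\left(h \right)} = -3 + 3 = 0$)
$Q{\left(A \right)} = 0$ ($Q{\left(A \right)} = \frac{0}{A} = 0$)
$\frac{-1 + 7}{1 + 0} \left(a - 29\right) \left(Q{\left(-5 \right)} + 33\right) = \frac{-1 + 7}{1 + 0} \left(-7 - 29\right) \left(0 + 33\right) = \frac{6}{1} \left(\left(-36\right) 33\right) = 6 \cdot 1 \left(-1188\right) = 6 \left(-1188\right) = -7128$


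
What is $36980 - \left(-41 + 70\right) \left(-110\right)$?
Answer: $40170$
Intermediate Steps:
$36980 - \left(-41 + 70\right) \left(-110\right) = 36980 - 29 \left(-110\right) = 36980 - -3190 = 36980 + 3190 = 40170$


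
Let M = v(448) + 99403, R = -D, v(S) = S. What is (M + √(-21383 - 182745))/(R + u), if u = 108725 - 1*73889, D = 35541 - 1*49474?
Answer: 99851/48769 + 4*I*√12758/48769 ≈ 2.0474 + 0.0092642*I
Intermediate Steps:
D = -13933 (D = 35541 - 49474 = -13933)
R = 13933 (R = -1*(-13933) = 13933)
M = 99851 (M = 448 + 99403 = 99851)
u = 34836 (u = 108725 - 73889 = 34836)
(M + √(-21383 - 182745))/(R + u) = (99851 + √(-21383 - 182745))/(13933 + 34836) = (99851 + √(-204128))/48769 = (99851 + 4*I*√12758)*(1/48769) = 99851/48769 + 4*I*√12758/48769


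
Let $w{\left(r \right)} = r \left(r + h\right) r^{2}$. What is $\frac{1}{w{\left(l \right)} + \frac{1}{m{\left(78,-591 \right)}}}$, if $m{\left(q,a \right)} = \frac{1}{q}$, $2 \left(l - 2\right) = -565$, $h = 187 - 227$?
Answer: $\frac{16}{113173987569} \approx 1.4138 \cdot 10^{-10}$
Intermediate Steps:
$h = -40$
$l = - \frac{561}{2}$ ($l = 2 + \frac{1}{2} \left(-565\right) = 2 - \frac{565}{2} = - \frac{561}{2} \approx -280.5$)
$w{\left(r \right)} = r^{3} \left(-40 + r\right)$ ($w{\left(r \right)} = r \left(r - 40\right) r^{2} = r \left(-40 + r\right) r^{2} = r^{3} \left(-40 + r\right)$)
$\frac{1}{w{\left(l \right)} + \frac{1}{m{\left(78,-591 \right)}}} = \frac{1}{\left(- \frac{561}{2}\right)^{3} \left(-40 - \frac{561}{2}\right) + \frac{1}{\frac{1}{78}}} = \frac{1}{\left(- \frac{176558481}{8}\right) \left(- \frac{641}{2}\right) + \frac{1}{\frac{1}{78}}} = \frac{1}{\frac{113173986321}{16} + 78} = \frac{1}{\frac{113173987569}{16}} = \frac{16}{113173987569}$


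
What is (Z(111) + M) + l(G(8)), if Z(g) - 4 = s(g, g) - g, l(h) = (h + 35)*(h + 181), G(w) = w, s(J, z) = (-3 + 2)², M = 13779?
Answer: 21800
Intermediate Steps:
s(J, z) = 1 (s(J, z) = (-1)² = 1)
l(h) = (35 + h)*(181 + h)
Z(g) = 5 - g (Z(g) = 4 + (1 - g) = 5 - g)
(Z(111) + M) + l(G(8)) = ((5 - 1*111) + 13779) + (6335 + 8² + 216*8) = ((5 - 111) + 13779) + (6335 + 64 + 1728) = (-106 + 13779) + 8127 = 13673 + 8127 = 21800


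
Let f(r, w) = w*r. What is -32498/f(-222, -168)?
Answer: -16249/18648 ≈ -0.87135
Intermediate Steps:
f(r, w) = r*w
-32498/f(-222, -168) = -32498/((-222*(-168))) = -32498/37296 = -32498*1/37296 = -16249/18648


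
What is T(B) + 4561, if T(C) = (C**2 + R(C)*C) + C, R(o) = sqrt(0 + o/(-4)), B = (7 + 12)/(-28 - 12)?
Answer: 7297201/1600 - 19*sqrt(190)/1600 ≈ 4560.6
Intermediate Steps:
B = -19/40 (B = 19/(-40) = 19*(-1/40) = -19/40 ≈ -0.47500)
R(o) = sqrt(-o)/2 (R(o) = sqrt(0 + o*(-1/4)) = sqrt(0 - o/4) = sqrt(-o/4) = sqrt(-o)/2)
T(C) = C + C**2 + C*sqrt(-C)/2 (T(C) = (C**2 + (sqrt(-C)/2)*C) + C = (C**2 + C*sqrt(-C)/2) + C = C + C**2 + C*sqrt(-C)/2)
T(B) + 4561 = (1/2)*(-19/40)*(2 + sqrt(-1*(-19/40)) + 2*(-19/40)) + 4561 = (1/2)*(-19/40)*(2 + sqrt(19/40) - 19/20) + 4561 = (1/2)*(-19/40)*(2 + sqrt(190)/20 - 19/20) + 4561 = (1/2)*(-19/40)*(21/20 + sqrt(190)/20) + 4561 = (-399/1600 - 19*sqrt(190)/1600) + 4561 = 7297201/1600 - 19*sqrt(190)/1600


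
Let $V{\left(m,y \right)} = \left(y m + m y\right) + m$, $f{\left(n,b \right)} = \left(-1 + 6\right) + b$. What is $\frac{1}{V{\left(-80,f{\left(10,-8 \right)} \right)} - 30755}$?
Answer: $- \frac{1}{30355} \approx -3.2943 \cdot 10^{-5}$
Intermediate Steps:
$f{\left(n,b \right)} = 5 + b$
$V{\left(m,y \right)} = m + 2 m y$ ($V{\left(m,y \right)} = \left(m y + m y\right) + m = 2 m y + m = m + 2 m y$)
$\frac{1}{V{\left(-80,f{\left(10,-8 \right)} \right)} - 30755} = \frac{1}{- 80 \left(1 + 2 \left(5 - 8\right)\right) - 30755} = \frac{1}{- 80 \left(1 + 2 \left(-3\right)\right) - 30755} = \frac{1}{- 80 \left(1 - 6\right) - 30755} = \frac{1}{\left(-80\right) \left(-5\right) - 30755} = \frac{1}{400 - 30755} = \frac{1}{-30355} = - \frac{1}{30355}$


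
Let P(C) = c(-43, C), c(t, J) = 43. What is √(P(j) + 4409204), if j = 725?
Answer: √4409247 ≈ 2099.8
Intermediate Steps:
P(C) = 43
√(P(j) + 4409204) = √(43 + 4409204) = √4409247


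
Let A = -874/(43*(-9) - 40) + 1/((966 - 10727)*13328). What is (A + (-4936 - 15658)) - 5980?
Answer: -210868937651517/7935771088 ≈ -26572.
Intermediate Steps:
A = 16243240995/7935771088 (A = -874/(-387 - 40) + (1/13328)/(-9761) = -874/(-427) - 1/9761*1/13328 = -874*(-1/427) - 1/130094608 = 874/427 - 1/130094608 = 16243240995/7935771088 ≈ 2.0468)
(A + (-4936 - 15658)) - 5980 = (16243240995/7935771088 + (-4936 - 15658)) - 5980 = (16243240995/7935771088 - 20594) - 5980 = -163413026545277/7935771088 - 5980 = -210868937651517/7935771088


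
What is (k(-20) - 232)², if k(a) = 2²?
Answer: 51984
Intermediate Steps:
k(a) = 4
(k(-20) - 232)² = (4 - 232)² = (-228)² = 51984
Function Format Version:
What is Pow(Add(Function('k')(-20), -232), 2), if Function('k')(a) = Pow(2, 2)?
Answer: 51984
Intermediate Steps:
Function('k')(a) = 4
Pow(Add(Function('k')(-20), -232), 2) = Pow(Add(4, -232), 2) = Pow(-228, 2) = 51984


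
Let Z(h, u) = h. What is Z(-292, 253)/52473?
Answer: -292/52473 ≈ -0.0055648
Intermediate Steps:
Z(-292, 253)/52473 = -292/52473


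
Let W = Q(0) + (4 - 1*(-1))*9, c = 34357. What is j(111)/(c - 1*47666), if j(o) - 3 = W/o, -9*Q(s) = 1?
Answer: -3401/13295691 ≈ -0.00025580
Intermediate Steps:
Q(s) = -⅑ (Q(s) = -⅑*1 = -⅑)
W = 404/9 (W = -⅑ + (4 - 1*(-1))*9 = -⅑ + (4 + 1)*9 = -⅑ + 5*9 = -⅑ + 45 = 404/9 ≈ 44.889)
j(o) = 3 + 404/(9*o)
j(111)/(c - 1*47666) = (3 + (404/9)/111)/(34357 - 1*47666) = (3 + (404/9)*(1/111))/(34357 - 47666) = (3 + 404/999)/(-13309) = (3401/999)*(-1/13309) = -3401/13295691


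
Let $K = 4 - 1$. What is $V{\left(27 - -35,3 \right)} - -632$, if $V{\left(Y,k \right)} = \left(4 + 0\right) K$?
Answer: $644$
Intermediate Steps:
$K = 3$
$V{\left(Y,k \right)} = 12$ ($V{\left(Y,k \right)} = \left(4 + 0\right) 3 = 4 \cdot 3 = 12$)
$V{\left(27 - -35,3 \right)} - -632 = 12 - -632 = 12 + 632 = 644$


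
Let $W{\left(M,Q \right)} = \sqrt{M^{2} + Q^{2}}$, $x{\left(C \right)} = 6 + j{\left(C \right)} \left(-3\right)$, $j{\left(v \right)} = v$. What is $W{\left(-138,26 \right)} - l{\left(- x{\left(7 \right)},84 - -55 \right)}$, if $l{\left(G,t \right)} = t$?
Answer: $-139 + 2 \sqrt{4930} \approx 1.4279$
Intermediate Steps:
$x{\left(C \right)} = 6 - 3 C$ ($x{\left(C \right)} = 6 + C \left(-3\right) = 6 - 3 C$)
$W{\left(-138,26 \right)} - l{\left(- x{\left(7 \right)},84 - -55 \right)} = \sqrt{\left(-138\right)^{2} + 26^{2}} - \left(84 - -55\right) = \sqrt{19044 + 676} - \left(84 + 55\right) = \sqrt{19720} - 139 = 2 \sqrt{4930} - 139 = -139 + 2 \sqrt{4930}$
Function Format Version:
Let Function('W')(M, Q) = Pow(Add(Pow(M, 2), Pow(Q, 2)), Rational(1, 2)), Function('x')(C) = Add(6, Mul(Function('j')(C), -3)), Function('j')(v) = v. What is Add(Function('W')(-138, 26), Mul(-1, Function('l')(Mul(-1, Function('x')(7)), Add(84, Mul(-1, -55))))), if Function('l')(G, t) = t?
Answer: Add(-139, Mul(2, Pow(4930, Rational(1, 2)))) ≈ 1.4279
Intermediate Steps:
Function('x')(C) = Add(6, Mul(-3, C)) (Function('x')(C) = Add(6, Mul(C, -3)) = Add(6, Mul(-3, C)))
Add(Function('W')(-138, 26), Mul(-1, Function('l')(Mul(-1, Function('x')(7)), Add(84, Mul(-1, -55))))) = Add(Pow(Add(Pow(-138, 2), Pow(26, 2)), Rational(1, 2)), Mul(-1, Add(84, Mul(-1, -55)))) = Add(Pow(Add(19044, 676), Rational(1, 2)), Mul(-1, Add(84, 55))) = Add(Pow(19720, Rational(1, 2)), Mul(-1, 139)) = Add(Mul(2, Pow(4930, Rational(1, 2))), -139) = Add(-139, Mul(2, Pow(4930, Rational(1, 2))))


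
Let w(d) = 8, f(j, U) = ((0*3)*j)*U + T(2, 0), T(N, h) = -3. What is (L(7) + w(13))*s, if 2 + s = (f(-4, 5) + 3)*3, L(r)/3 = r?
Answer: -58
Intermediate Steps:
f(j, U) = -3 (f(j, U) = ((0*3)*j)*U - 3 = (0*j)*U - 3 = 0*U - 3 = 0 - 3 = -3)
L(r) = 3*r
s = -2 (s = -2 + (-3 + 3)*3 = -2 + 0*3 = -2 + 0 = -2)
(L(7) + w(13))*s = (3*7 + 8)*(-2) = (21 + 8)*(-2) = 29*(-2) = -58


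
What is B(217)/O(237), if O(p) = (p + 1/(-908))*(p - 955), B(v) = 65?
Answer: -5902/15451001 ≈ -0.00038198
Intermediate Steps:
O(p) = (-955 + p)*(-1/908 + p) (O(p) = (p - 1/908)*(-955 + p) = (-1/908 + p)*(-955 + p) = (-955 + p)*(-1/908 + p))
B(217)/O(237) = 65/(955/908 + 237**2 - 867141/908*237) = 65/(955/908 + 56169 - 205512417/908) = 65/(-77255005/454) = 65*(-454/77255005) = -5902/15451001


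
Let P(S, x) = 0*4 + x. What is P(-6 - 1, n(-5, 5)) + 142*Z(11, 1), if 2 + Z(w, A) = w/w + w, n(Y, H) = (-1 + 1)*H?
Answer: 1420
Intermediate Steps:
n(Y, H) = 0 (n(Y, H) = 0*H = 0)
Z(w, A) = -1 + w (Z(w, A) = -2 + (w/w + w) = -2 + (1 + w) = -1 + w)
P(S, x) = x (P(S, x) = 0 + x = x)
P(-6 - 1, n(-5, 5)) + 142*Z(11, 1) = 0 + 142*(-1 + 11) = 0 + 142*10 = 0 + 1420 = 1420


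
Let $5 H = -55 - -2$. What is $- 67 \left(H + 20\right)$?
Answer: $- \frac{3149}{5} \approx -629.8$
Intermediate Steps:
$H = - \frac{53}{5}$ ($H = \frac{-55 - -2}{5} = \frac{-55 + 2}{5} = \frac{1}{5} \left(-53\right) = - \frac{53}{5} \approx -10.6$)
$- 67 \left(H + 20\right) = - 67 \left(- \frac{53}{5} + 20\right) = \left(-67\right) \frac{47}{5} = - \frac{3149}{5}$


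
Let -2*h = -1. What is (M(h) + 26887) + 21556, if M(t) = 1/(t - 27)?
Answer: 2567477/53 ≈ 48443.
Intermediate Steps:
h = ½ (h = -½*(-1) = ½ ≈ 0.50000)
M(t) = 1/(-27 + t)
(M(h) + 26887) + 21556 = (1/(-27 + ½) + 26887) + 21556 = (1/(-53/2) + 26887) + 21556 = (-2/53 + 26887) + 21556 = 1425009/53 + 21556 = 2567477/53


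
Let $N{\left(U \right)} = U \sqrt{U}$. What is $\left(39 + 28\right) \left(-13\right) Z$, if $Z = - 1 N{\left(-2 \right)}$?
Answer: $- 1742 i \sqrt{2} \approx - 2463.6 i$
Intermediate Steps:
$N{\left(U \right)} = U^{\frac{3}{2}}$
$Z = 2 i \sqrt{2}$ ($Z = - 1 \left(-2\right)^{\frac{3}{2}} = - 1 \left(- 2 i \sqrt{2}\right) = - \left(-2\right) i \sqrt{2} = 2 i \sqrt{2} \approx 2.8284 i$)
$\left(39 + 28\right) \left(-13\right) Z = \left(39 + 28\right) \left(-13\right) 2 i \sqrt{2} = 67 \left(-13\right) 2 i \sqrt{2} = - 871 \cdot 2 i \sqrt{2} = - 1742 i \sqrt{2}$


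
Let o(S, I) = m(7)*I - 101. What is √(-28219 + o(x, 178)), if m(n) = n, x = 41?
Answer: I*√27074 ≈ 164.54*I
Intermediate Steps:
o(S, I) = -101 + 7*I (o(S, I) = 7*I - 101 = -101 + 7*I)
√(-28219 + o(x, 178)) = √(-28219 + (-101 + 7*178)) = √(-28219 + (-101 + 1246)) = √(-28219 + 1145) = √(-27074) = I*√27074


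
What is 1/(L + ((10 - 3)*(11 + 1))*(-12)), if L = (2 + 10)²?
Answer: -1/864 ≈ -0.0011574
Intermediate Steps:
L = 144 (L = 12² = 144)
1/(L + ((10 - 3)*(11 + 1))*(-12)) = 1/(144 + ((10 - 3)*(11 + 1))*(-12)) = 1/(144 + (7*12)*(-12)) = 1/(144 + 84*(-12)) = 1/(144 - 1008) = 1/(-864) = -1/864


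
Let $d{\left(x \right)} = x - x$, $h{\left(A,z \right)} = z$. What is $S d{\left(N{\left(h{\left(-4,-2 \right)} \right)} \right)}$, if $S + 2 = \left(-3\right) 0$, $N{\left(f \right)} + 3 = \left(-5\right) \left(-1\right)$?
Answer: $0$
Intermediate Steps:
$N{\left(f \right)} = 2$ ($N{\left(f \right)} = -3 - -5 = -3 + 5 = 2$)
$d{\left(x \right)} = 0$
$S = -2$ ($S = -2 - 0 = -2 + 0 = -2$)
$S d{\left(N{\left(h{\left(-4,-2 \right)} \right)} \right)} = \left(-2\right) 0 = 0$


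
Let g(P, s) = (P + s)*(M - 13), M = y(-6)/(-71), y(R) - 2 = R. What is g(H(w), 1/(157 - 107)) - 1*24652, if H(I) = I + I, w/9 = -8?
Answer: -80898719/3550 ≈ -22788.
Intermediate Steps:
w = -72 (w = 9*(-8) = -72)
y(R) = 2 + R
M = 4/71 (M = (2 - 6)/(-71) = -4*(-1/71) = 4/71 ≈ 0.056338)
H(I) = 2*I
g(P, s) = -919*P/71 - 919*s/71 (g(P, s) = (P + s)*(4/71 - 13) = (P + s)*(-919/71) = -919*P/71 - 919*s/71)
g(H(w), 1/(157 - 107)) - 1*24652 = (-1838*(-72)/71 - 919/(71*(157 - 107))) - 1*24652 = (-919/71*(-144) - 919/71/50) - 24652 = (132336/71 - 919/71*1/50) - 24652 = (132336/71 - 919/3550) - 24652 = 6615881/3550 - 24652 = -80898719/3550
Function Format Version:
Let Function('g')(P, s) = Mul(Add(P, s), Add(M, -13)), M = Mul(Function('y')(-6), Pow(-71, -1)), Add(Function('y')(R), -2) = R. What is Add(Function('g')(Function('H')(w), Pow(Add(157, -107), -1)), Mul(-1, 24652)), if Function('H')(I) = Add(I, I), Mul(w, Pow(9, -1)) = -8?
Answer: Rational(-80898719, 3550) ≈ -22788.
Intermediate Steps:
w = -72 (w = Mul(9, -8) = -72)
Function('y')(R) = Add(2, R)
M = Rational(4, 71) (M = Mul(Add(2, -6), Pow(-71, -1)) = Mul(-4, Rational(-1, 71)) = Rational(4, 71) ≈ 0.056338)
Function('H')(I) = Mul(2, I)
Function('g')(P, s) = Add(Mul(Rational(-919, 71), P), Mul(Rational(-919, 71), s)) (Function('g')(P, s) = Mul(Add(P, s), Add(Rational(4, 71), -13)) = Mul(Add(P, s), Rational(-919, 71)) = Add(Mul(Rational(-919, 71), P), Mul(Rational(-919, 71), s)))
Add(Function('g')(Function('H')(w), Pow(Add(157, -107), -1)), Mul(-1, 24652)) = Add(Add(Mul(Rational(-919, 71), Mul(2, -72)), Mul(Rational(-919, 71), Pow(Add(157, -107), -1))), Mul(-1, 24652)) = Add(Add(Mul(Rational(-919, 71), -144), Mul(Rational(-919, 71), Pow(50, -1))), -24652) = Add(Add(Rational(132336, 71), Mul(Rational(-919, 71), Rational(1, 50))), -24652) = Add(Add(Rational(132336, 71), Rational(-919, 3550)), -24652) = Add(Rational(6615881, 3550), -24652) = Rational(-80898719, 3550)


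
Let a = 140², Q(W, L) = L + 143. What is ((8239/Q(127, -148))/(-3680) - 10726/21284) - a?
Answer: -1918970939881/97906400 ≈ -19600.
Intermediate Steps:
Q(W, L) = 143 + L
a = 19600
((8239/Q(127, -148))/(-3680) - 10726/21284) - a = ((8239/(143 - 148))/(-3680) - 10726/21284) - 1*19600 = ((8239/(-5))*(-1/3680) - 10726*1/21284) - 19600 = ((8239*(-⅕))*(-1/3680) - 5363/10642) - 19600 = (-8239/5*(-1/3680) - 5363/10642) - 19600 = (8239/18400 - 5363/10642) - 19600 = -5499881/97906400 - 19600 = -1918970939881/97906400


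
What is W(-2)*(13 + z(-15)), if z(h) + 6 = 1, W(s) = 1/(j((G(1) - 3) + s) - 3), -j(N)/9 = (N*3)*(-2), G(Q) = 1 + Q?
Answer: -8/165 ≈ -0.048485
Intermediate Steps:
j(N) = 54*N (j(N) = -9*N*3*(-2) = -9*3*N*(-2) = -(-54)*N = 54*N)
W(s) = 1/(-57 + 54*s) (W(s) = 1/(54*(((1 + 1) - 3) + s) - 3) = 1/(54*((2 - 3) + s) - 3) = 1/(54*(-1 + s) - 3) = 1/((-54 + 54*s) - 3) = 1/(-57 + 54*s))
z(h) = -5 (z(h) = -6 + 1 = -5)
W(-2)*(13 + z(-15)) = (1/(3*(-19 + 18*(-2))))*(13 - 5) = (1/(3*(-19 - 36)))*8 = ((⅓)/(-55))*8 = ((⅓)*(-1/55))*8 = -1/165*8 = -8/165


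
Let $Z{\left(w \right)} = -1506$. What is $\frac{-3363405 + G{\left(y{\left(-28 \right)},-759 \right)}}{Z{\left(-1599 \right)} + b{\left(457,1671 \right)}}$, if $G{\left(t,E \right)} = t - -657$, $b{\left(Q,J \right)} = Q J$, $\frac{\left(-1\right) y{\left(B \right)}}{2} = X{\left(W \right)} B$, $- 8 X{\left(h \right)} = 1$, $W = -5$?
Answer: $- \frac{3362755}{762141} \approx -4.4122$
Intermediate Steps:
$X{\left(h \right)} = - \frac{1}{8}$ ($X{\left(h \right)} = \left(- \frac{1}{8}\right) 1 = - \frac{1}{8}$)
$y{\left(B \right)} = \frac{B}{4}$ ($y{\left(B \right)} = - 2 \left(- \frac{B}{8}\right) = \frac{B}{4}$)
$b{\left(Q,J \right)} = J Q$
$G{\left(t,E \right)} = 657 + t$ ($G{\left(t,E \right)} = t + 657 = 657 + t$)
$\frac{-3363405 + G{\left(y{\left(-28 \right)},-759 \right)}}{Z{\left(-1599 \right)} + b{\left(457,1671 \right)}} = \frac{-3363405 + \left(657 + \frac{1}{4} \left(-28\right)\right)}{-1506 + 1671 \cdot 457} = \frac{-3363405 + \left(657 - 7\right)}{-1506 + 763647} = \frac{-3363405 + 650}{762141} = \left(-3362755\right) \frac{1}{762141} = - \frac{3362755}{762141}$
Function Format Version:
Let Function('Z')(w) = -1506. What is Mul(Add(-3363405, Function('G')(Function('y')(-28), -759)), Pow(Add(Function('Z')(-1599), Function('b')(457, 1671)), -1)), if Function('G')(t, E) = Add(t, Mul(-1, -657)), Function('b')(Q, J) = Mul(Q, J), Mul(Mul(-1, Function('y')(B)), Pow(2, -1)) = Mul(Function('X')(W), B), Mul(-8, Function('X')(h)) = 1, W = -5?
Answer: Rational(-3362755, 762141) ≈ -4.4122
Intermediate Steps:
Function('X')(h) = Rational(-1, 8) (Function('X')(h) = Mul(Rational(-1, 8), 1) = Rational(-1, 8))
Function('y')(B) = Mul(Rational(1, 4), B) (Function('y')(B) = Mul(-2, Mul(Rational(-1, 8), B)) = Mul(Rational(1, 4), B))
Function('b')(Q, J) = Mul(J, Q)
Function('G')(t, E) = Add(657, t) (Function('G')(t, E) = Add(t, 657) = Add(657, t))
Mul(Add(-3363405, Function('G')(Function('y')(-28), -759)), Pow(Add(Function('Z')(-1599), Function('b')(457, 1671)), -1)) = Mul(Add(-3363405, Add(657, Mul(Rational(1, 4), -28))), Pow(Add(-1506, Mul(1671, 457)), -1)) = Mul(Add(-3363405, Add(657, -7)), Pow(Add(-1506, 763647), -1)) = Mul(Add(-3363405, 650), Pow(762141, -1)) = Mul(-3362755, Rational(1, 762141)) = Rational(-3362755, 762141)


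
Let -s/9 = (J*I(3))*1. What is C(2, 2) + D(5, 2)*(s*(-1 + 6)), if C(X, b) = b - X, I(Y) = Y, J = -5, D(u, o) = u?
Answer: 3375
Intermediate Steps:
s = 135 (s = -9*(-5*3) = -(-135) = -9*(-15) = 135)
C(2, 2) + D(5, 2)*(s*(-1 + 6)) = (2 - 1*2) + 5*(135*(-1 + 6)) = (2 - 2) + 5*(135*5) = 0 + 5*675 = 0 + 3375 = 3375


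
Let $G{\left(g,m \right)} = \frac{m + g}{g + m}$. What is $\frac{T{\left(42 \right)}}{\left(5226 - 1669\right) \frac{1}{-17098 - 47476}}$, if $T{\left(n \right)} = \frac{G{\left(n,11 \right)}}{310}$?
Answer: $- \frac{32287}{551335} \approx -0.058562$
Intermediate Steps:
$G{\left(g,m \right)} = 1$ ($G{\left(g,m \right)} = \frac{g + m}{g + m} = 1$)
$T{\left(n \right)} = \frac{1}{310}$ ($T{\left(n \right)} = 1 \cdot \frac{1}{310} = \frac{1}{310}$)
$\frac{T{\left(42 \right)}}{\left(5226 - 1669\right) \frac{1}{-17098 - 47476}} = \frac{1}{310 \frac{5226 - 1669}{-17098 - 47476}} = \frac{1}{310 \frac{3557}{-64574}} = \frac{1}{310 \cdot 3557 \left(- \frac{1}{64574}\right)} = \frac{1}{310 \left(- \frac{3557}{64574}\right)} = \frac{1}{310} \left(- \frac{64574}{3557}\right) = - \frac{32287}{551335}$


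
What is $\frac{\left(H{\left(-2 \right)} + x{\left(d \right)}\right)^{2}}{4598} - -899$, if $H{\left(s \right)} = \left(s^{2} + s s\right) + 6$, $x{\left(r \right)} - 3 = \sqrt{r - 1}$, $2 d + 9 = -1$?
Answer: $\frac{4133885}{4598} + \frac{17 i \sqrt{6}}{2299} \approx 899.06 + 0.018113 i$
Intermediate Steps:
$d = -5$ ($d = - \frac{9}{2} + \frac{1}{2} \left(-1\right) = - \frac{9}{2} - \frac{1}{2} = -5$)
$x{\left(r \right)} = 3 + \sqrt{-1 + r}$ ($x{\left(r \right)} = 3 + \sqrt{r - 1} = 3 + \sqrt{-1 + r}$)
$H{\left(s \right)} = 6 + 2 s^{2}$ ($H{\left(s \right)} = \left(s^{2} + s^{2}\right) + 6 = 2 s^{2} + 6 = 6 + 2 s^{2}$)
$\frac{\left(H{\left(-2 \right)} + x{\left(d \right)}\right)^{2}}{4598} - -899 = \frac{\left(\left(6 + 2 \left(-2\right)^{2}\right) + \left(3 + \sqrt{-1 - 5}\right)\right)^{2}}{4598} - -899 = \left(\left(6 + 2 \cdot 4\right) + \left(3 + \sqrt{-6}\right)\right)^{2} \cdot \frac{1}{4598} + 899 = \left(\left(6 + 8\right) + \left(3 + i \sqrt{6}\right)\right)^{2} \cdot \frac{1}{4598} + 899 = \left(14 + \left(3 + i \sqrt{6}\right)\right)^{2} \cdot \frac{1}{4598} + 899 = \left(17 + i \sqrt{6}\right)^{2} \cdot \frac{1}{4598} + 899 = \frac{\left(17 + i \sqrt{6}\right)^{2}}{4598} + 899 = 899 + \frac{\left(17 + i \sqrt{6}\right)^{2}}{4598}$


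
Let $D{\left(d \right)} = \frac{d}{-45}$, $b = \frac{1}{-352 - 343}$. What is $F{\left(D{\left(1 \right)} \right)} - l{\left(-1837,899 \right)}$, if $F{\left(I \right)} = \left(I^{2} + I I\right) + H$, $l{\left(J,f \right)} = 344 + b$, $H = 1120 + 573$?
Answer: $\frac{379710458}{281475} \approx 1349.0$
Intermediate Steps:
$b = - \frac{1}{695}$ ($b = \frac{1}{-695} = - \frac{1}{695} \approx -0.0014388$)
$D{\left(d \right)} = - \frac{d}{45}$ ($D{\left(d \right)} = d \left(- \frac{1}{45}\right) = - \frac{d}{45}$)
$H = 1693$
$l{\left(J,f \right)} = \frac{239079}{695}$ ($l{\left(J,f \right)} = 344 - \frac{1}{695} = \frac{239079}{695}$)
$F{\left(I \right)} = 1693 + 2 I^{2}$ ($F{\left(I \right)} = \left(I^{2} + I I\right) + 1693 = \left(I^{2} + I^{2}\right) + 1693 = 2 I^{2} + 1693 = 1693 + 2 I^{2}$)
$F{\left(D{\left(1 \right)} \right)} - l{\left(-1837,899 \right)} = \left(1693 + 2 \left(\left(- \frac{1}{45}\right) 1\right)^{2}\right) - \frac{239079}{695} = \left(1693 + 2 \left(- \frac{1}{45}\right)^{2}\right) - \frac{239079}{695} = \left(1693 + 2 \cdot \frac{1}{2025}\right) - \frac{239079}{695} = \left(1693 + \frac{2}{2025}\right) - \frac{239079}{695} = \frac{3428327}{2025} - \frac{239079}{695} = \frac{379710458}{281475}$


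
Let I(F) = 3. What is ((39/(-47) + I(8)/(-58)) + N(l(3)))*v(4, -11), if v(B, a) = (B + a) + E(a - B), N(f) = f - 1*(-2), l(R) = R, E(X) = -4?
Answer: -123497/2726 ≈ -45.303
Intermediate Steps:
N(f) = 2 + f (N(f) = f + 2 = 2 + f)
v(B, a) = -4 + B + a (v(B, a) = (B + a) - 4 = -4 + B + a)
((39/(-47) + I(8)/(-58)) + N(l(3)))*v(4, -11) = ((39/(-47) + 3/(-58)) + (2 + 3))*(-4 + 4 - 11) = ((39*(-1/47) + 3*(-1/58)) + 5)*(-11) = ((-39/47 - 3/58) + 5)*(-11) = (-2403/2726 + 5)*(-11) = (11227/2726)*(-11) = -123497/2726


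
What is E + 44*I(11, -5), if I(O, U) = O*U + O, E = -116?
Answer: -2052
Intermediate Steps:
I(O, U) = O + O*U
E + 44*I(11, -5) = -116 + 44*(11*(1 - 5)) = -116 + 44*(11*(-4)) = -116 + 44*(-44) = -116 - 1936 = -2052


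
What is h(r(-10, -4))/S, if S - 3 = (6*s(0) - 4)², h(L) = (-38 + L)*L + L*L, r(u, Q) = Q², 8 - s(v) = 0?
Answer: -96/1939 ≈ -0.049510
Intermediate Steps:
s(v) = 8 (s(v) = 8 - 1*0 = 8 + 0 = 8)
h(L) = L² + L*(-38 + L) (h(L) = L*(-38 + L) + L² = L² + L*(-38 + L))
S = 1939 (S = 3 + (6*8 - 4)² = 3 + (48 - 4)² = 3 + 44² = 3 + 1936 = 1939)
h(r(-10, -4))/S = (2*(-4)²*(-19 + (-4)²))/1939 = (2*16*(-19 + 16))*(1/1939) = (2*16*(-3))*(1/1939) = -96*1/1939 = -96/1939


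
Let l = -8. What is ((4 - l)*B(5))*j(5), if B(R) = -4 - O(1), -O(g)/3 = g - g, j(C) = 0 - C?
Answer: 240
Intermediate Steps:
j(C) = -C
O(g) = 0 (O(g) = -3*(g - g) = -3*0 = 0)
B(R) = -4 (B(R) = -4 - 1*0 = -4 + 0 = -4)
((4 - l)*B(5))*j(5) = ((4 - 1*(-8))*(-4))*(-1*5) = ((4 + 8)*(-4))*(-5) = (12*(-4))*(-5) = -48*(-5) = 240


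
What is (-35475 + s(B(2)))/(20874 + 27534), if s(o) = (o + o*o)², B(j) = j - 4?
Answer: -35471/48408 ≈ -0.73275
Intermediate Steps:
B(j) = -4 + j
s(o) = (o + o²)²
(-35475 + s(B(2)))/(20874 + 27534) = (-35475 + (-4 + 2)²*(1 + (-4 + 2))²)/(20874 + 27534) = (-35475 + (-2)²*(1 - 2)²)/48408 = (-35475 + 4*(-1)²)*(1/48408) = (-35475 + 4*1)*(1/48408) = (-35475 + 4)*(1/48408) = -35471*1/48408 = -35471/48408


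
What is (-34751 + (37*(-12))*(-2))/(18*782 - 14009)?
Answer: -33863/67 ≈ -505.42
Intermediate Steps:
(-34751 + (37*(-12))*(-2))/(18*782 - 14009) = (-34751 - 444*(-2))/(14076 - 14009) = (-34751 + 888)/67 = -33863*1/67 = -33863/67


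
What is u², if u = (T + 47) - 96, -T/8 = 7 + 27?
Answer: 103041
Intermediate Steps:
T = -272 (T = -8*(7 + 27) = -8*34 = -272)
u = -321 (u = (-272 + 47) - 96 = -225 - 96 = -321)
u² = (-321)² = 103041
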